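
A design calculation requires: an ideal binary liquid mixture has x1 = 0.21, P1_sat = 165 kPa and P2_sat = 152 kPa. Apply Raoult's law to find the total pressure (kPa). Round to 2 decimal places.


P = x1*P1_sat + x2*P2_sat
x2 = 1 - x1 = 1 - 0.21 = 0.79
P = 0.21*165 + 0.79*152
P = 34.65 + 120.08
P = 154.73 kPa


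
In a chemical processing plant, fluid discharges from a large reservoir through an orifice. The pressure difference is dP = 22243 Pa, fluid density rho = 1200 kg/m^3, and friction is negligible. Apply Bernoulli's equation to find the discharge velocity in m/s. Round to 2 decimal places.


v = sqrt(2*dP/rho)
v = sqrt(2*22243/1200)
v = sqrt(37.071667)
v = 6.09 m/s


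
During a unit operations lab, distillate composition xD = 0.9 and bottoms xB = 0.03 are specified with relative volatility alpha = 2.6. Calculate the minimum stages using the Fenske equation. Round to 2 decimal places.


N_min = ln((xD*(1-xB))/(xB*(1-xD))) / ln(alpha)
Numerator inside ln: 0.873 / 0.003 = 291.0
ln(291.0) = 5.673323
ln(alpha) = ln(2.6) = 0.955511
N_min = 5.673323 / 0.955511 = 5.94


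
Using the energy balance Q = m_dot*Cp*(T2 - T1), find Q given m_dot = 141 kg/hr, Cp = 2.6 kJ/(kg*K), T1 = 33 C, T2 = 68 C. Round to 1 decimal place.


Q = m_dot * Cp * (T2 - T1)
Q = 141 * 2.6 * (68 - 33)
Q = 141 * 2.6 * 35
Q = 12831.0 kJ/hr


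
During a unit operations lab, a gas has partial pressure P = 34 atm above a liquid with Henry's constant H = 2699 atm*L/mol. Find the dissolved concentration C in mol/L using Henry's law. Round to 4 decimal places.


C = P / H
C = 34 / 2699
C = 0.0126 mol/L


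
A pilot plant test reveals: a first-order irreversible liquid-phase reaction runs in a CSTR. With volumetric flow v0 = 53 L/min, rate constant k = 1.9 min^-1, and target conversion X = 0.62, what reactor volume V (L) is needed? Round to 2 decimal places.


V = v0 * X / (k * (1 - X))
V = 53 * 0.62 / (1.9 * (1 - 0.62))
V = 32.86 / (1.9 * 0.38)
V = 32.86 / 0.722
V = 45.51 L


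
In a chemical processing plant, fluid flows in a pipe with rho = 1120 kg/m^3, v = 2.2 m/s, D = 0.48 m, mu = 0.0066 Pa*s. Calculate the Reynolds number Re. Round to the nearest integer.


Re = rho * v * D / mu
Re = 1120 * 2.2 * 0.48 / 0.0066
Re = 1182.72 / 0.0066
Re = 179200


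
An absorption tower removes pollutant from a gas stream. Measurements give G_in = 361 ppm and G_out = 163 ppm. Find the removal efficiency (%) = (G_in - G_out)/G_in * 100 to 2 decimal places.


Efficiency = (G_in - G_out) / G_in * 100%
Efficiency = (361 - 163) / 361 * 100
Efficiency = 198 / 361 * 100
Efficiency = 54.85%


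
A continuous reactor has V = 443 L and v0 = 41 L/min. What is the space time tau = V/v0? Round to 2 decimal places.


tau = V / v0
tau = 443 / 41
tau = 10.80 min


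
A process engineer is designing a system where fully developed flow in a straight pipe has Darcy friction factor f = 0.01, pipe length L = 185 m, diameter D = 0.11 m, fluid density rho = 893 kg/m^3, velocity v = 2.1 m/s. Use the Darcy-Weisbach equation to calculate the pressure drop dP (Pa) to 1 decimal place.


dP = f * (L/D) * (rho*v^2/2)
dP = 0.01 * (185/0.11) * (893*2.1^2/2)
L/D = 1681.81818182
rho*v^2/2 = 893*4.41/2 = 1969.065
dP = 0.01 * 1681.81818182 * 1969.065
dP = 33116.1 Pa


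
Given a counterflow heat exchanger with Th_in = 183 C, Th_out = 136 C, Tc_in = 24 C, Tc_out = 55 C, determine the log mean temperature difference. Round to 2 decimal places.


dT1 = Th_in - Tc_out = 183 - 55 = 128
dT2 = Th_out - Tc_in = 136 - 24 = 112
LMTD = (dT1 - dT2) / ln(dT1/dT2)
LMTD = (128 - 112) / ln(128/112)
LMTD = 119.82 K


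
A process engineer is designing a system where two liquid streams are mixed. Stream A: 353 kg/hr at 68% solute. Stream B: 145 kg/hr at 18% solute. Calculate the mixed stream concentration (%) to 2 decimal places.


Mass balance on solute: F1*x1 + F2*x2 = F3*x3
F3 = F1 + F2 = 353 + 145 = 498 kg/hr
x3 = (F1*x1 + F2*x2)/F3
x3 = (353*0.68 + 145*0.18) / 498
x3 = 53.44%


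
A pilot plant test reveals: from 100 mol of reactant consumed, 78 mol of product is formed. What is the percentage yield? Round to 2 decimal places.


Yield = (moles product / moles consumed) * 100%
Yield = (78 / 100) * 100
Yield = 0.78 * 100
Yield = 78.00%


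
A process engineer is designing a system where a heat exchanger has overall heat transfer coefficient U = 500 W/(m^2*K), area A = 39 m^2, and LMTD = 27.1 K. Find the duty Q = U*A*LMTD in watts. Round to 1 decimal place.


Q = U * A * LMTD
Q = 500 * 39 * 27.1
Q = 528450.0 W


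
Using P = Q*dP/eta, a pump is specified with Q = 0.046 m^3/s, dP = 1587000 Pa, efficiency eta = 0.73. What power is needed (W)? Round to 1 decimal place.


P = Q * dP / eta
P = 0.046 * 1587000 / 0.73
P = 73002.0 / 0.73
P = 100002.7 W


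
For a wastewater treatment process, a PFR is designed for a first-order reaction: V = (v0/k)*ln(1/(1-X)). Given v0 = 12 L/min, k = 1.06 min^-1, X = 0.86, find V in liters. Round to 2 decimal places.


V = (v0/k) * ln(1/(1-X))
V = (12/1.06) * ln(1/(1-0.86))
V = 11.320755 * ln(7.142857)
V = 11.320755 * 1.966113
V = 22.26 L


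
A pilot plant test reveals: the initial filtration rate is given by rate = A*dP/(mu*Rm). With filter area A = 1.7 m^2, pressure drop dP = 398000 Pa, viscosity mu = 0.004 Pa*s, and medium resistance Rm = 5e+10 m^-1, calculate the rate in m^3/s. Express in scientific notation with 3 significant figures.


rate = A * dP / (mu * Rm)
rate = 1.7 * 398000 / (0.004 * 5e+10)
rate = 676600.0 / 2.000e+08
rate = 3.38e-03 m^3/s


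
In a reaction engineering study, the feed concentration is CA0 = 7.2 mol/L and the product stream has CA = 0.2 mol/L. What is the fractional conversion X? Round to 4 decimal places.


X = (CA0 - CA) / CA0
X = (7.2 - 0.2) / 7.2
X = 7.0 / 7.2
X = 0.9722


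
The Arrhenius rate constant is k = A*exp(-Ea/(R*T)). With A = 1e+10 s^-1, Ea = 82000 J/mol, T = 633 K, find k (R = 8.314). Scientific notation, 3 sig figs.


k = A * exp(-Ea/(R*T))
k = 1e+10 * exp(-82000 / (8.314 * 633))
k = 1e+10 * exp(-15.581172)
k = 1.71e+03


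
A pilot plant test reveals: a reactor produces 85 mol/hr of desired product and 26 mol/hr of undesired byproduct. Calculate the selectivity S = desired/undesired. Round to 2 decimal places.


S = desired product rate / undesired product rate
S = 85 / 26
S = 3.27


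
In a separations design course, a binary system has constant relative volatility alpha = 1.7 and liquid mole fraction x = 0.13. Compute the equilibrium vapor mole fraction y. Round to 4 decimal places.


y = alpha*x / (1 + (alpha-1)*x)
y = 1.7*0.13 / (1 + (1.7-1)*0.13)
y = 0.221 / (1 + 0.091)
y = 0.221 / 1.091
y = 0.2026


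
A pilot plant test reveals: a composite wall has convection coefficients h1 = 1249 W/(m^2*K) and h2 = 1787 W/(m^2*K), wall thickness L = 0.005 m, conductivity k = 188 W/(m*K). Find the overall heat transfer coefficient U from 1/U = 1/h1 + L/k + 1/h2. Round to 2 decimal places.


1/U = 1/h1 + L/k + 1/h2
1/U = 1/1249 + 0.005/188 + 1/1787
1/U = 0.0008006405 + 2.65957e-05 + 0.0005595971
1/U = 0.0013868333
U = 721.07 W/(m^2*K)


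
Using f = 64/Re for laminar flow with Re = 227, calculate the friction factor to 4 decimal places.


f = 64 / Re
f = 64 / 227
f = 0.2819


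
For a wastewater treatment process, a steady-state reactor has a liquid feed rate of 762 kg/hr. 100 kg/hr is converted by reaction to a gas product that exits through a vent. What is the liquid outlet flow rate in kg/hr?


Steady-state mass balance on the main outlet: F_out = F_in - F_removed
F_out = 762 - 100
F_out = 662 kg/hr


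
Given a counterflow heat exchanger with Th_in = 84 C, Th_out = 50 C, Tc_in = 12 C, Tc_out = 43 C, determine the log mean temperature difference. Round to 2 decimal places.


dT1 = Th_in - Tc_out = 84 - 43 = 41
dT2 = Th_out - Tc_in = 50 - 12 = 38
LMTD = (dT1 - dT2) / ln(dT1/dT2)
LMTD = (41 - 38) / ln(41/38)
LMTD = 39.48 K


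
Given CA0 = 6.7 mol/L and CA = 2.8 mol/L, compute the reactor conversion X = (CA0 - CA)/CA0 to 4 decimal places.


X = (CA0 - CA) / CA0
X = (6.7 - 2.8) / 6.7
X = 3.9 / 6.7
X = 0.5821


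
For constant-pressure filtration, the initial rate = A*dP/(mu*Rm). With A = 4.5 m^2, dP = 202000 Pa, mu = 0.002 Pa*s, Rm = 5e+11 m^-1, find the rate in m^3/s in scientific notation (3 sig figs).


rate = A * dP / (mu * Rm)
rate = 4.5 * 202000 / (0.002 * 5e+11)
rate = 909000.0 / 1.000e+09
rate = 9.09e-04 m^3/s


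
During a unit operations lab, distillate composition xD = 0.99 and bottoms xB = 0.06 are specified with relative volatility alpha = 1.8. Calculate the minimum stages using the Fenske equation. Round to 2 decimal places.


N_min = ln((xD*(1-xB))/(xB*(1-xD))) / ln(alpha)
Numerator inside ln: 0.9306 / 0.0006 = 1551.0
ln(1551.0) = 7.346655
ln(alpha) = ln(1.8) = 0.587787
N_min = 7.346655 / 0.587787 = 12.50


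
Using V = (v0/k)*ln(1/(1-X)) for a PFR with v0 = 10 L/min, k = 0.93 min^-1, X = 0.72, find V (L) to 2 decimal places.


V = (v0/k) * ln(1/(1-X))
V = (10/0.93) * ln(1/(1-0.72))
V = 10.752688 * ln(3.571429)
V = 10.752688 * 1.272966
V = 13.69 L


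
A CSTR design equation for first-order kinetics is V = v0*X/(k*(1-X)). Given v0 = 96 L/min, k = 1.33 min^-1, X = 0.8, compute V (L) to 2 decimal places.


V = v0 * X / (k * (1 - X))
V = 96 * 0.8 / (1.33 * (1 - 0.8))
V = 76.8 / (1.33 * 0.2)
V = 76.8 / 0.266
V = 288.72 L


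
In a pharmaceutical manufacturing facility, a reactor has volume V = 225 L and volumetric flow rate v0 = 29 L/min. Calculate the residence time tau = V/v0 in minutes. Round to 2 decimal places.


tau = V / v0
tau = 225 / 29
tau = 7.76 min


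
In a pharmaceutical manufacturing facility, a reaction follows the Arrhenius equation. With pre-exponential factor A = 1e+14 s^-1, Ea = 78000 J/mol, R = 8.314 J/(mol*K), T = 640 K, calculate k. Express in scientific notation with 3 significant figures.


k = A * exp(-Ea/(R*T))
k = 1e+14 * exp(-78000 / (8.314 * 640))
k = 1e+14 * exp(-14.659009)
k = 4.30e+07


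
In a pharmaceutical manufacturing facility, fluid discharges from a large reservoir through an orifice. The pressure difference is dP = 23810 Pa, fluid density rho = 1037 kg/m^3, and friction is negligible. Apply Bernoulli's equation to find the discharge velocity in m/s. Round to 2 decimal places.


v = sqrt(2*dP/rho)
v = sqrt(2*23810/1037)
v = sqrt(45.920926)
v = 6.78 m/s


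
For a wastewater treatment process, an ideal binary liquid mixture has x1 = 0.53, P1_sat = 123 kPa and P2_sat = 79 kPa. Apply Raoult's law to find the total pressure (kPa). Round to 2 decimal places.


P = x1*P1_sat + x2*P2_sat
x2 = 1 - x1 = 1 - 0.53 = 0.47
P = 0.53*123 + 0.47*79
P = 65.19 + 37.13
P = 102.32 kPa


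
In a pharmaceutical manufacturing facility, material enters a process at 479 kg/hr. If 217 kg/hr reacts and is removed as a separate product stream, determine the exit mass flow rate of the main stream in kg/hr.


Steady-state mass balance on the main outlet: F_out = F_in - F_removed
F_out = 479 - 217
F_out = 262 kg/hr


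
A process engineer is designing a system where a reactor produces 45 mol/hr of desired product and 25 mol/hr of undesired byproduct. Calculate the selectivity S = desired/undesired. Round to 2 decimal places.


S = desired product rate / undesired product rate
S = 45 / 25
S = 1.80


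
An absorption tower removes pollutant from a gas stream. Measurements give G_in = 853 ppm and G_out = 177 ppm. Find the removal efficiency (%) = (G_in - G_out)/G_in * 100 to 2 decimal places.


Efficiency = (G_in - G_out) / G_in * 100%
Efficiency = (853 - 177) / 853 * 100
Efficiency = 676 / 853 * 100
Efficiency = 79.25%


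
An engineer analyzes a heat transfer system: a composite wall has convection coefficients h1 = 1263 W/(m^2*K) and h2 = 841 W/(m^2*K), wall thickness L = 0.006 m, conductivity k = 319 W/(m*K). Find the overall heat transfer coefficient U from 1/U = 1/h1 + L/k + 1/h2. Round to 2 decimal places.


1/U = 1/h1 + L/k + 1/h2
1/U = 1/1263 + 0.006/319 + 1/841
1/U = 0.0007917656 + 1.88088e-05 + 0.0011890606
1/U = 0.001999635
U = 500.09 W/(m^2*K)


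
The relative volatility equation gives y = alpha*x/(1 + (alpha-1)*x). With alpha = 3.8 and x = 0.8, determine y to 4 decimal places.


y = alpha*x / (1 + (alpha-1)*x)
y = 3.8*0.8 / (1 + (3.8-1)*0.8)
y = 3.04 / (1 + 2.24)
y = 3.04 / 3.24
y = 0.9383


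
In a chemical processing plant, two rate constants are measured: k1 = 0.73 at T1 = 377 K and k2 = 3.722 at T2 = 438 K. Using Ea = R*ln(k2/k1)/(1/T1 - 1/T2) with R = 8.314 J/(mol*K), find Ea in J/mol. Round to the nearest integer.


Ea = R * ln(k2/k1) / (1/T1 - 1/T2)
ln(k2/k1) = ln(3.722/0.73) = 1.6289719
1/T1 - 1/T2 = 1/377 - 1/438 = 0.000369414871
Ea = 8.314 * 1.6289719 / 0.000369414871
Ea = 36661 J/mol


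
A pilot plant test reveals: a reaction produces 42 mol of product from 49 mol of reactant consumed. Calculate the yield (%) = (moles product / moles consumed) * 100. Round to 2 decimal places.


Yield = (moles product / moles consumed) * 100%
Yield = (42 / 49) * 100
Yield = 0.8571 * 100
Yield = 85.71%


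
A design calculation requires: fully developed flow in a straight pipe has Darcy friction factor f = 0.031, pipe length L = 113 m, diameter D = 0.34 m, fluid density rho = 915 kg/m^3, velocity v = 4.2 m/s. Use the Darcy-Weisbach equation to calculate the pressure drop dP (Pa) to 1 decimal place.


dP = f * (L/D) * (rho*v^2/2)
dP = 0.031 * (113/0.34) * (915*4.2^2/2)
L/D = 332.35294118
rho*v^2/2 = 915*17.64/2 = 8070.3
dP = 0.031 * 332.35294118 * 8070.3
dP = 83147.8 Pa


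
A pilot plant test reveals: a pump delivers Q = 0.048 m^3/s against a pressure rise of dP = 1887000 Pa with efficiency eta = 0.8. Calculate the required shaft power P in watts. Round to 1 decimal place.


P = Q * dP / eta
P = 0.048 * 1887000 / 0.8
P = 90576.0 / 0.8
P = 113220.0 W


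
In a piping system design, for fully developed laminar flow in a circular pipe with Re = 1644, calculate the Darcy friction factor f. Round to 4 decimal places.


f = 64 / Re
f = 64 / 1644
f = 0.0389


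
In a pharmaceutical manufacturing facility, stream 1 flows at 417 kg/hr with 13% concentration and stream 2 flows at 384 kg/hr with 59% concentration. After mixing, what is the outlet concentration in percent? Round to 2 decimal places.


Mass balance on solute: F1*x1 + F2*x2 = F3*x3
F3 = F1 + F2 = 417 + 384 = 801 kg/hr
x3 = (F1*x1 + F2*x2)/F3
x3 = (417*0.13 + 384*0.59) / 801
x3 = 35.05%


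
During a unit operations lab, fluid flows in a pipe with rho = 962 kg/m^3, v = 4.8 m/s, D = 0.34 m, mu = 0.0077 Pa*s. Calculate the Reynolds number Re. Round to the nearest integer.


Re = rho * v * D / mu
Re = 962 * 4.8 * 0.34 / 0.0077
Re = 1569.984 / 0.0077
Re = 203894


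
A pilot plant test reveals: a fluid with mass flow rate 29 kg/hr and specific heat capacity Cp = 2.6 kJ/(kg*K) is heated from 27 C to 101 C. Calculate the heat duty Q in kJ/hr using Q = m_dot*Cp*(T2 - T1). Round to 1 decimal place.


Q = m_dot * Cp * (T2 - T1)
Q = 29 * 2.6 * (101 - 27)
Q = 29 * 2.6 * 74
Q = 5579.6 kJ/hr


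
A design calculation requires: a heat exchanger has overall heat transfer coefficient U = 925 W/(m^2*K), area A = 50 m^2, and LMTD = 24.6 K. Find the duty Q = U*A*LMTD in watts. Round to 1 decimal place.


Q = U * A * LMTD
Q = 925 * 50 * 24.6
Q = 1137750.0 W


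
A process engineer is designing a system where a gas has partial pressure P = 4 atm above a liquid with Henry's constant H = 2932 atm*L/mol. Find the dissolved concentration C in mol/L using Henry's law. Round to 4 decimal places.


C = P / H
C = 4 / 2932
C = 0.0014 mol/L


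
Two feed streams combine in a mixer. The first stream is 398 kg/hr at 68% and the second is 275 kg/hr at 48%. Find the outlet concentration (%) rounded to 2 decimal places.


Mass balance on solute: F1*x1 + F2*x2 = F3*x3
F3 = F1 + F2 = 398 + 275 = 673 kg/hr
x3 = (F1*x1 + F2*x2)/F3
x3 = (398*0.68 + 275*0.48) / 673
x3 = 59.83%


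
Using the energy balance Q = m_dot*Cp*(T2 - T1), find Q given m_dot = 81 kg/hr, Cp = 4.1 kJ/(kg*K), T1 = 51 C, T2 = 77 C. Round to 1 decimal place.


Q = m_dot * Cp * (T2 - T1)
Q = 81 * 4.1 * (77 - 51)
Q = 81 * 4.1 * 26
Q = 8634.6 kJ/hr


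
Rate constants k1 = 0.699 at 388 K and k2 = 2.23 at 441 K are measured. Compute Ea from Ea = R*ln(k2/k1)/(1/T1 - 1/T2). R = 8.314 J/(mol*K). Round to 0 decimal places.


Ea = R * ln(k2/k1) / (1/T1 - 1/T2)
ln(k2/k1) = ln(2.23/0.699) = 1.1601061
1/T1 - 1/T2 = 1/388 - 1/441 = 0.000309745891
Ea = 8.314 * 1.1601061 / 0.000309745891
Ea = 31139 J/mol


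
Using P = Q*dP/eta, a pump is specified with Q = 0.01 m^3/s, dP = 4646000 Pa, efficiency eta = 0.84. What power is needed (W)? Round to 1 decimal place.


P = Q * dP / eta
P = 0.01 * 4646000 / 0.84
P = 46460.0 / 0.84
P = 55309.5 W


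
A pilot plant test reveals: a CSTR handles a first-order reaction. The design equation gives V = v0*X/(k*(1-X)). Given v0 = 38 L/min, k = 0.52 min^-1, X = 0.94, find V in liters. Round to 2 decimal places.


V = v0 * X / (k * (1 - X))
V = 38 * 0.94 / (0.52 * (1 - 0.94))
V = 35.72 / (0.52 * 0.06)
V = 35.72 / 0.0312
V = 1144.87 L


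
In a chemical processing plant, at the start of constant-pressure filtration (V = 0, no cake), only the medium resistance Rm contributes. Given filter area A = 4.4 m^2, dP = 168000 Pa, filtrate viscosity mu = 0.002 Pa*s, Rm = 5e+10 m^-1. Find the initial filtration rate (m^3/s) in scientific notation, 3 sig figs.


rate = A * dP / (mu * Rm)
rate = 4.4 * 168000 / (0.002 * 5e+10)
rate = 739200.0 / 1.000e+08
rate = 7.39e-03 m^3/s


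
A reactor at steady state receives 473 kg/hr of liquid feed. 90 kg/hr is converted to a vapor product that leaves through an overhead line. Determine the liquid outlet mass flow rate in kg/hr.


Steady-state mass balance on the main outlet: F_out = F_in - F_removed
F_out = 473 - 90
F_out = 383 kg/hr


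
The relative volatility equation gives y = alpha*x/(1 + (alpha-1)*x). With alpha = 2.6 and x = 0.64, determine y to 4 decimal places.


y = alpha*x / (1 + (alpha-1)*x)
y = 2.6*0.64 / (1 + (2.6-1)*0.64)
y = 1.664 / (1 + 1.024)
y = 1.664 / 2.024
y = 0.8221


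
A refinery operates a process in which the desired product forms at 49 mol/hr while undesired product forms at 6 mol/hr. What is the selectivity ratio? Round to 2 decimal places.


S = desired product rate / undesired product rate
S = 49 / 6
S = 8.17


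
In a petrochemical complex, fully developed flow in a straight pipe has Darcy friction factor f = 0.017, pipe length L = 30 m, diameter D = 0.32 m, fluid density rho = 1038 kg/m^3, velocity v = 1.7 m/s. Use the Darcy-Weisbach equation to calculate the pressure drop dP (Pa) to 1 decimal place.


dP = f * (L/D) * (rho*v^2/2)
dP = 0.017 * (30/0.32) * (1038*1.7^2/2)
L/D = 93.75
rho*v^2/2 = 1038*2.89/2 = 1499.91
dP = 0.017 * 93.75 * 1499.91
dP = 2390.5 Pa


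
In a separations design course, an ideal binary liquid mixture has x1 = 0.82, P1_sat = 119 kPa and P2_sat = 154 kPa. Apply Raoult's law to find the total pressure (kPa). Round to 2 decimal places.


P = x1*P1_sat + x2*P2_sat
x2 = 1 - x1 = 1 - 0.82 = 0.18
P = 0.82*119 + 0.18*154
P = 97.58 + 27.72
P = 125.30 kPa


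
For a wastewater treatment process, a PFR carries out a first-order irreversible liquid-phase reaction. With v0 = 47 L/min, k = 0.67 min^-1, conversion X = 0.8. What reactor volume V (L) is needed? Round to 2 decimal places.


V = (v0/k) * ln(1/(1-X))
V = (47/0.67) * ln(1/(1-0.8))
V = 70.149254 * ln(5.0)
V = 70.149254 * 1.609438
V = 112.90 L


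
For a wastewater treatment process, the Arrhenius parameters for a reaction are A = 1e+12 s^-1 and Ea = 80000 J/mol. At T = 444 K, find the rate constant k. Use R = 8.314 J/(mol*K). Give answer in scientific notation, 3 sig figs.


k = A * exp(-Ea/(R*T))
k = 1e+12 * exp(-80000 / (8.314 * 444))
k = 1e+12 * exp(-21.6719)
k = 3.87e+02


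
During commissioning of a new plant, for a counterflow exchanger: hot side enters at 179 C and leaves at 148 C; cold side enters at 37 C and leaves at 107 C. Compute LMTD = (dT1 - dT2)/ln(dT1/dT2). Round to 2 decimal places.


dT1 = Th_in - Tc_out = 179 - 107 = 72
dT2 = Th_out - Tc_in = 148 - 37 = 111
LMTD = (dT1 - dT2) / ln(dT1/dT2)
LMTD = (72 - 111) / ln(72/111)
LMTD = 90.10 K


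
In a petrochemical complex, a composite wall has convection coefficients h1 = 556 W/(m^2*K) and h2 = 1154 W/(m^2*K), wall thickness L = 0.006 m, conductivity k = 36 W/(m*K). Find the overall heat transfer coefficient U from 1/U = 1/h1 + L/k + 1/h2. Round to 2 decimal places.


1/U = 1/h1 + L/k + 1/h2
1/U = 1/556 + 0.006/36 + 1/1154
1/U = 0.0017985612 + 0.0001666667 + 0.0008665511
1/U = 0.002831779
U = 353.13 W/(m^2*K)


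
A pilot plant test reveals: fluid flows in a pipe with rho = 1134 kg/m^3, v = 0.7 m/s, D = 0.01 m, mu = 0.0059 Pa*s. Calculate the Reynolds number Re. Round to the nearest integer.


Re = rho * v * D / mu
Re = 1134 * 0.7 * 0.01 / 0.0059
Re = 7.938 / 0.0059
Re = 1345


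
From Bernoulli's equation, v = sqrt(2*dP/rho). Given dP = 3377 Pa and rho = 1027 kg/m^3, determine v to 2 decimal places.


v = sqrt(2*dP/rho)
v = sqrt(2*3377/1027)
v = sqrt(6.576436)
v = 2.56 m/s


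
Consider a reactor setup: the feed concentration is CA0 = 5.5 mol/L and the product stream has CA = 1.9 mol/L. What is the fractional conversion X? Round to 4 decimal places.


X = (CA0 - CA) / CA0
X = (5.5 - 1.9) / 5.5
X = 3.6 / 5.5
X = 0.6545


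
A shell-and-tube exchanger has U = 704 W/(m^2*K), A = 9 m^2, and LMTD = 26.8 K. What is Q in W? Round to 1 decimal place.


Q = U * A * LMTD
Q = 704 * 9 * 26.8
Q = 169804.8 W


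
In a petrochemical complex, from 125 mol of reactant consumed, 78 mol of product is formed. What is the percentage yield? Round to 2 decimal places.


Yield = (moles product / moles consumed) * 100%
Yield = (78 / 125) * 100
Yield = 0.624 * 100
Yield = 62.40%


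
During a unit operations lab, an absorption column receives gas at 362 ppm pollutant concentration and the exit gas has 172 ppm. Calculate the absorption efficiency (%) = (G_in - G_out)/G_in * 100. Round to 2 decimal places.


Efficiency = (G_in - G_out) / G_in * 100%
Efficiency = (362 - 172) / 362 * 100
Efficiency = 190 / 362 * 100
Efficiency = 52.49%


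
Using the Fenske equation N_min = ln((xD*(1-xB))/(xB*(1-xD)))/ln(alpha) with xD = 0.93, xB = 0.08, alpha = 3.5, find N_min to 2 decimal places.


N_min = ln((xD*(1-xB))/(xB*(1-xD))) / ln(alpha)
Numerator inside ln: 0.8556 / 0.0056 = 152.785714
ln(152.785714) = 5.029036
ln(alpha) = ln(3.5) = 1.252763
N_min = 5.029036 / 1.252763 = 4.01


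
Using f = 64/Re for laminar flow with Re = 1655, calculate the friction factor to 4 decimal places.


f = 64 / Re
f = 64 / 1655
f = 0.0387


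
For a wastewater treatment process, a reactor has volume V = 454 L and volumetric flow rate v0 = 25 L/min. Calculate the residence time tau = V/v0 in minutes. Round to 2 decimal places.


tau = V / v0
tau = 454 / 25
tau = 18.16 min


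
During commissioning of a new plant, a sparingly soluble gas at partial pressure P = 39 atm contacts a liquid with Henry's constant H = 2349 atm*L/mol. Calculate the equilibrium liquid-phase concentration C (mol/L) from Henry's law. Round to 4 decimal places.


C = P / H
C = 39 / 2349
C = 0.0166 mol/L


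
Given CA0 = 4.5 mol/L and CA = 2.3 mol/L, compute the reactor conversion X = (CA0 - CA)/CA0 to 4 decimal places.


X = (CA0 - CA) / CA0
X = (4.5 - 2.3) / 4.5
X = 2.2 / 4.5
X = 0.4889


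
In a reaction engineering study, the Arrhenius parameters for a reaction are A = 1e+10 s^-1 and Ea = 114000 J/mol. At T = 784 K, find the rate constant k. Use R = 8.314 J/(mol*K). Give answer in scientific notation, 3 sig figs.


k = A * exp(-Ea/(R*T))
k = 1e+10 * exp(-114000 / (8.314 * 784))
k = 1e+10 * exp(-17.489555)
k = 2.54e+02


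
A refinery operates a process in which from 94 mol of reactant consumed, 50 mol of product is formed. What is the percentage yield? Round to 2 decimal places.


Yield = (moles product / moles consumed) * 100%
Yield = (50 / 94) * 100
Yield = 0.5319 * 100
Yield = 53.19%


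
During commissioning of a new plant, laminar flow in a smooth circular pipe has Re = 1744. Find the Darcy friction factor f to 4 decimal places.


f = 64 / Re
f = 64 / 1744
f = 0.0367


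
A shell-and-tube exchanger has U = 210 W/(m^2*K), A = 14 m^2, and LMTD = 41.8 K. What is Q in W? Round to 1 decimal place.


Q = U * A * LMTD
Q = 210 * 14 * 41.8
Q = 122892.0 W


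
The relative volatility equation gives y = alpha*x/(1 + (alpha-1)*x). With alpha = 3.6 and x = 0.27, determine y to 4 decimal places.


y = alpha*x / (1 + (alpha-1)*x)
y = 3.6*0.27 / (1 + (3.6-1)*0.27)
y = 0.972 / (1 + 0.702)
y = 0.972 / 1.702
y = 0.5711


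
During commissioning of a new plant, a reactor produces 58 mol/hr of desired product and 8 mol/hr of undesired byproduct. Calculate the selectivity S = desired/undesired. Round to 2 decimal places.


S = desired product rate / undesired product rate
S = 58 / 8
S = 7.25


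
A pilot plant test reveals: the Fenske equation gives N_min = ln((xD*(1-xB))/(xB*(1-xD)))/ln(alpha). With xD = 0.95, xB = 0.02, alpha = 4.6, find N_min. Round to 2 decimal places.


N_min = ln((xD*(1-xB))/(xB*(1-xD))) / ln(alpha)
Numerator inside ln: 0.931 / 0.001 = 931.0
ln(931.0) = 6.836259
ln(alpha) = ln(4.6) = 1.526056
N_min = 6.836259 / 1.526056 = 4.48


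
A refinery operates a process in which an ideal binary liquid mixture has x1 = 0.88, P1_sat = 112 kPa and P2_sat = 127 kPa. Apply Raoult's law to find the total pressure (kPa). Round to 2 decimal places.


P = x1*P1_sat + x2*P2_sat
x2 = 1 - x1 = 1 - 0.88 = 0.12
P = 0.88*112 + 0.12*127
P = 98.56 + 15.24
P = 113.80 kPa


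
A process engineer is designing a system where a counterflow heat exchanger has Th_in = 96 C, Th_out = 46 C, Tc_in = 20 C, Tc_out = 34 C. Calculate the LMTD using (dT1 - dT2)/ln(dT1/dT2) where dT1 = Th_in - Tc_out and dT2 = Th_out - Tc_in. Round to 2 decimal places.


dT1 = Th_in - Tc_out = 96 - 34 = 62
dT2 = Th_out - Tc_in = 46 - 20 = 26
LMTD = (dT1 - dT2) / ln(dT1/dT2)
LMTD = (62 - 26) / ln(62/26)
LMTD = 41.43 K


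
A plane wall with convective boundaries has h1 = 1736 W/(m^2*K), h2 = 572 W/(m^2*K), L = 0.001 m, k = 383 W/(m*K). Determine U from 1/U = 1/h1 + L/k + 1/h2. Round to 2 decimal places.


1/U = 1/h1 + L/k + 1/h2
1/U = 1/1736 + 0.001/383 + 1/572
1/U = 0.0005760369 + 2.611e-06 + 0.0017482517
1/U = 0.0023268996
U = 429.76 W/(m^2*K)


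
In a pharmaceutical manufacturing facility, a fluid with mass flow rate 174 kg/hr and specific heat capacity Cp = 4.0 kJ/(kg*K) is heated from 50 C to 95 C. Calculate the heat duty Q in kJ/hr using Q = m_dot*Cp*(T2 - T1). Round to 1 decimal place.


Q = m_dot * Cp * (T2 - T1)
Q = 174 * 4.0 * (95 - 50)
Q = 174 * 4.0 * 45
Q = 31320.0 kJ/hr


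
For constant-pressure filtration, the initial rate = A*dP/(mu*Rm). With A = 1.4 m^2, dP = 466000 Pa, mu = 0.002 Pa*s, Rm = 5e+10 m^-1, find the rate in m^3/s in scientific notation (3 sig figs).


rate = A * dP / (mu * Rm)
rate = 1.4 * 466000 / (0.002 * 5e+10)
rate = 652400.0 / 1.000e+08
rate = 6.52e-03 m^3/s


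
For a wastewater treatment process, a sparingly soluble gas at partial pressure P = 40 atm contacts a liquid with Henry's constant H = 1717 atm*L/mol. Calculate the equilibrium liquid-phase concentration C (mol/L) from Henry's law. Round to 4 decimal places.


C = P / H
C = 40 / 1717
C = 0.0233 mol/L


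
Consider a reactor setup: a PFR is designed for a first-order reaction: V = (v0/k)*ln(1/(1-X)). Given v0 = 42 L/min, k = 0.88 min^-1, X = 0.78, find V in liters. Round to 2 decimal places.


V = (v0/k) * ln(1/(1-X))
V = (42/0.88) * ln(1/(1-0.78))
V = 47.727273 * ln(4.545455)
V = 47.727273 * 1.514128
V = 72.27 L


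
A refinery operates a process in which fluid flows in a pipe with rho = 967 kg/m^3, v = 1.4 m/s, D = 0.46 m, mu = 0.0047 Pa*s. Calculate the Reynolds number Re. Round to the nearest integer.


Re = rho * v * D / mu
Re = 967 * 1.4 * 0.46 / 0.0047
Re = 622.748 / 0.0047
Re = 132500


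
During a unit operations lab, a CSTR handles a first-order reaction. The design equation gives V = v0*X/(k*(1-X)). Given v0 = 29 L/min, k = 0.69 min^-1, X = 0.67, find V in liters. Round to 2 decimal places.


V = v0 * X / (k * (1 - X))
V = 29 * 0.67 / (0.69 * (1 - 0.67))
V = 19.43 / (0.69 * 0.33)
V = 19.43 / 0.2277
V = 85.33 L


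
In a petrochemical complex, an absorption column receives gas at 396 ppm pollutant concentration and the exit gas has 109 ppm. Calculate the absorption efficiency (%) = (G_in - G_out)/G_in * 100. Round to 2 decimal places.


Efficiency = (G_in - G_out) / G_in * 100%
Efficiency = (396 - 109) / 396 * 100
Efficiency = 287 / 396 * 100
Efficiency = 72.47%


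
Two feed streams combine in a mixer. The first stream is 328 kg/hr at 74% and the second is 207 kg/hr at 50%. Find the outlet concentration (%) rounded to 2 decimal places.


Mass balance on solute: F1*x1 + F2*x2 = F3*x3
F3 = F1 + F2 = 328 + 207 = 535 kg/hr
x3 = (F1*x1 + F2*x2)/F3
x3 = (328*0.74 + 207*0.5) / 535
x3 = 64.71%


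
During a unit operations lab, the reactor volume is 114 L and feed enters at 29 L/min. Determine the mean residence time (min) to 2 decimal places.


tau = V / v0
tau = 114 / 29
tau = 3.93 min


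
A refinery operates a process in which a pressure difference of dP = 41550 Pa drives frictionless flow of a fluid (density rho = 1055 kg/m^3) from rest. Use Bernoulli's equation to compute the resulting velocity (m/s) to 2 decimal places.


v = sqrt(2*dP/rho)
v = sqrt(2*41550/1055)
v = sqrt(78.767773)
v = 8.88 m/s


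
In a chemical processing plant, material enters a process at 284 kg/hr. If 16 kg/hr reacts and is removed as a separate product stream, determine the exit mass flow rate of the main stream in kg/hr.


Steady-state mass balance on the main outlet: F_out = F_in - F_removed
F_out = 284 - 16
F_out = 268 kg/hr


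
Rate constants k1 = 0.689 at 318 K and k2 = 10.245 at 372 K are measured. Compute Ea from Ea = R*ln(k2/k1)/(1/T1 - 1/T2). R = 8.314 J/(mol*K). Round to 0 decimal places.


Ea = R * ln(k2/k1) / (1/T1 - 1/T2)
ln(k2/k1) = ln(10.245/0.689) = 2.6993038
1/T1 - 1/T2 = 1/318 - 1/372 = 0.000456482045
Ea = 8.314 * 2.6993038 / 0.000456482045
Ea = 49163 J/mol


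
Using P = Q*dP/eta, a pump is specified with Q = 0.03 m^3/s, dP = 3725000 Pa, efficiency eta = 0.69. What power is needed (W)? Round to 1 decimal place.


P = Q * dP / eta
P = 0.03 * 3725000 / 0.69
P = 111750.0 / 0.69
P = 161956.5 W


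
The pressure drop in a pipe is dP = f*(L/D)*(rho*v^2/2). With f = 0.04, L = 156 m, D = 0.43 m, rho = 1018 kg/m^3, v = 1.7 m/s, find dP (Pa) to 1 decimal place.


dP = f * (L/D) * (rho*v^2/2)
dP = 0.04 * (156/0.43) * (1018*1.7^2/2)
L/D = 362.79069767
rho*v^2/2 = 1018*2.89/2 = 1471.01
dP = 0.04 * 362.79069767 * 1471.01
dP = 21346.7 Pa


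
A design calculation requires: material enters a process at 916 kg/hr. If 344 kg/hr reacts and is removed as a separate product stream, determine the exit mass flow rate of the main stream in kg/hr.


Steady-state mass balance on the main outlet: F_out = F_in - F_removed
F_out = 916 - 344
F_out = 572 kg/hr


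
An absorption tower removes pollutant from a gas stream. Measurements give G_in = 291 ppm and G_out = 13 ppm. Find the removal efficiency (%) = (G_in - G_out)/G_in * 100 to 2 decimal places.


Efficiency = (G_in - G_out) / G_in * 100%
Efficiency = (291 - 13) / 291 * 100
Efficiency = 278 / 291 * 100
Efficiency = 95.53%


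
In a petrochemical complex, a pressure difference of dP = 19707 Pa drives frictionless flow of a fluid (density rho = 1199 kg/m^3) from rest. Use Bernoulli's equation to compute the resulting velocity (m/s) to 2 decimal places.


v = sqrt(2*dP/rho)
v = sqrt(2*19707/1199)
v = sqrt(32.872394)
v = 5.73 m/s


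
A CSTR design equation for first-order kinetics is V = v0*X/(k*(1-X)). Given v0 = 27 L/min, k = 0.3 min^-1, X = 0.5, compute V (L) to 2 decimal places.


V = v0 * X / (k * (1 - X))
V = 27 * 0.5 / (0.3 * (1 - 0.5))
V = 13.5 / (0.3 * 0.5)
V = 13.5 / 0.15
V = 90.00 L


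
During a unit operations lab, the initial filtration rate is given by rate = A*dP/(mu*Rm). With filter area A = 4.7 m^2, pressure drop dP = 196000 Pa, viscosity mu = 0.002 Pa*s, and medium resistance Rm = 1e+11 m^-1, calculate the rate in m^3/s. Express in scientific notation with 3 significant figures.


rate = A * dP / (mu * Rm)
rate = 4.7 * 196000 / (0.002 * 1e+11)
rate = 921200.0 / 2.000e+08
rate = 4.61e-03 m^3/s


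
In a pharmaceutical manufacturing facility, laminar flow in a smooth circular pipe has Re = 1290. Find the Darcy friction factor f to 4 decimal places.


f = 64 / Re
f = 64 / 1290
f = 0.0496


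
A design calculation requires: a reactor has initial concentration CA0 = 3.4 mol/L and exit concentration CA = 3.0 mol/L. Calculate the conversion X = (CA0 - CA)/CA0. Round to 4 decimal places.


X = (CA0 - CA) / CA0
X = (3.4 - 3.0) / 3.4
X = 0.4 / 3.4
X = 0.1176


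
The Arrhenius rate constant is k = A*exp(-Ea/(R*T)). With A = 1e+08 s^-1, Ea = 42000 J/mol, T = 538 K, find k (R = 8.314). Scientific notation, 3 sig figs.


k = A * exp(-Ea/(R*T))
k = 1e+08 * exp(-42000 / (8.314 * 538))
k = 1e+08 * exp(-9.389814)
k = 8.36e+03


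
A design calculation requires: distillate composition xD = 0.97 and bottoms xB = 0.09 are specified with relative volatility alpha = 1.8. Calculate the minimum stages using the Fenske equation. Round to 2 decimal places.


N_min = ln((xD*(1-xB))/(xB*(1-xD))) / ln(alpha)
Numerator inside ln: 0.8827 / 0.0027 = 326.925926
ln(326.925926) = 5.789734
ln(alpha) = ln(1.8) = 0.587787
N_min = 5.789734 / 0.587787 = 9.85


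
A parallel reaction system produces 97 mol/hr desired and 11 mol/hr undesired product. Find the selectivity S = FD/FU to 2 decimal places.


S = desired product rate / undesired product rate
S = 97 / 11
S = 8.82


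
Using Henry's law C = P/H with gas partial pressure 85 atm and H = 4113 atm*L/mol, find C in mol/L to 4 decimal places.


C = P / H
C = 85 / 4113
C = 0.0207 mol/L


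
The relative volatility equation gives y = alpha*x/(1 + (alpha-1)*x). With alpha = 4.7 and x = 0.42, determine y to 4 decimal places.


y = alpha*x / (1 + (alpha-1)*x)
y = 4.7*0.42 / (1 + (4.7-1)*0.42)
y = 1.974 / (1 + 1.554)
y = 1.974 / 2.554
y = 0.7729


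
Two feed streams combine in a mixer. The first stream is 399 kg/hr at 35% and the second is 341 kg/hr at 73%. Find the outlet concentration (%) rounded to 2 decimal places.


Mass balance on solute: F1*x1 + F2*x2 = F3*x3
F3 = F1 + F2 = 399 + 341 = 740 kg/hr
x3 = (F1*x1 + F2*x2)/F3
x3 = (399*0.35 + 341*0.73) / 740
x3 = 52.51%


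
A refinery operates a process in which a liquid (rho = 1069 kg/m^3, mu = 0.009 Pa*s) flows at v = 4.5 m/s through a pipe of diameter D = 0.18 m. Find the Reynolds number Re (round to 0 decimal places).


Re = rho * v * D / mu
Re = 1069 * 4.5 * 0.18 / 0.009
Re = 865.89 / 0.009
Re = 96210


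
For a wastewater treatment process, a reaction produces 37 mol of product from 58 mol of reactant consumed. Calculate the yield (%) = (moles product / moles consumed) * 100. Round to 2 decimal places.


Yield = (moles product / moles consumed) * 100%
Yield = (37 / 58) * 100
Yield = 0.6379 * 100
Yield = 63.79%


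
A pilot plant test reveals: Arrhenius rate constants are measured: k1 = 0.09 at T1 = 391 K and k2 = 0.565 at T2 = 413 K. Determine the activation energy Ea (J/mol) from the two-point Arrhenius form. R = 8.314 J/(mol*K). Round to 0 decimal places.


Ea = R * ln(k2/k1) / (1/T1 - 1/T2)
ln(k2/k1) = ln(0.565/0.09) = 1.8370161
1/T1 - 1/T2 = 1/391 - 1/413 = 0.000136237251
Ea = 8.314 * 1.8370161 / 0.000136237251
Ea = 112106 J/mol


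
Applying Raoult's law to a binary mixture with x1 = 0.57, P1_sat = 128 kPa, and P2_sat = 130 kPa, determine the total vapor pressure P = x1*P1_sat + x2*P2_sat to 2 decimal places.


P = x1*P1_sat + x2*P2_sat
x2 = 1 - x1 = 1 - 0.57 = 0.43
P = 0.57*128 + 0.43*130
P = 72.96 + 55.9
P = 128.86 kPa


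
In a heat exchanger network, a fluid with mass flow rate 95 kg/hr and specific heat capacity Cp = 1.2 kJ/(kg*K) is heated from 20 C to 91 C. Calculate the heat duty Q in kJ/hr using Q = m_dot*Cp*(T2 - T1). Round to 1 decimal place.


Q = m_dot * Cp * (T2 - T1)
Q = 95 * 1.2 * (91 - 20)
Q = 95 * 1.2 * 71
Q = 8094.0 kJ/hr


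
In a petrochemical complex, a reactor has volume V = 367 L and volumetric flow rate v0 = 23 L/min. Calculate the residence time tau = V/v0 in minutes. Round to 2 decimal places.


tau = V / v0
tau = 367 / 23
tau = 15.96 min


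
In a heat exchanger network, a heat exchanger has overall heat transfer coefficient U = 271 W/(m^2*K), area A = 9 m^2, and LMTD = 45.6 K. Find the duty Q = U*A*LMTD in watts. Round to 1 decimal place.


Q = U * A * LMTD
Q = 271 * 9 * 45.6
Q = 111218.4 W


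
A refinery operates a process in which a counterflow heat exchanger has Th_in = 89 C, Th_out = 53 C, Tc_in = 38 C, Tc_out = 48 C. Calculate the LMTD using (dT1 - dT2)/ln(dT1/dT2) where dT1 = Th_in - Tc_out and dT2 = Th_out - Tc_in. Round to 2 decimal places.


dT1 = Th_in - Tc_out = 89 - 48 = 41
dT2 = Th_out - Tc_in = 53 - 38 = 15
LMTD = (dT1 - dT2) / ln(dT1/dT2)
LMTD = (41 - 15) / ln(41/15)
LMTD = 25.86 K


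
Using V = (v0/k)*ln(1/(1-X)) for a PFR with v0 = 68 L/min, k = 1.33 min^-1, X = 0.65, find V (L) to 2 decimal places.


V = (v0/k) * ln(1/(1-X))
V = (68/1.33) * ln(1/(1-0.65))
V = 51.12782 * ln(2.857143)
V = 51.12782 * 1.049822
V = 53.68 L


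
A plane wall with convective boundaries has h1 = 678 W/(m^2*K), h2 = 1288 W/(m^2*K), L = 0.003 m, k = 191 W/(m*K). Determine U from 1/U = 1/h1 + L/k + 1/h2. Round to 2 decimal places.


1/U = 1/h1 + L/k + 1/h2
1/U = 1/678 + 0.003/191 + 1/1288
1/U = 0.0014749263 + 1.57068e-05 + 0.0007763975
1/U = 0.0022670306
U = 441.11 W/(m^2*K)


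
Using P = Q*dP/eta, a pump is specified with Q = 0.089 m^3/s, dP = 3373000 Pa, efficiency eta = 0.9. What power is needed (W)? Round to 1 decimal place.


P = Q * dP / eta
P = 0.089 * 3373000 / 0.9
P = 300197.0 / 0.9
P = 333552.2 W


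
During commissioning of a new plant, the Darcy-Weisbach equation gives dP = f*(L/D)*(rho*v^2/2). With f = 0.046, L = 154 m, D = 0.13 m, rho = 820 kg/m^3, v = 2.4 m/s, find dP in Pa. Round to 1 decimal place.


dP = f * (L/D) * (rho*v^2/2)
dP = 0.046 * (154/0.13) * (820*2.4^2/2)
L/D = 1184.61538462
rho*v^2/2 = 820*5.76/2 = 2361.6
dP = 0.046 * 1184.61538462 * 2361.6
dP = 128689.0 Pa


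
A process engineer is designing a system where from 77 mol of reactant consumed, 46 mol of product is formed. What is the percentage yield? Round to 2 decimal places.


Yield = (moles product / moles consumed) * 100%
Yield = (46 / 77) * 100
Yield = 0.5974 * 100
Yield = 59.74%


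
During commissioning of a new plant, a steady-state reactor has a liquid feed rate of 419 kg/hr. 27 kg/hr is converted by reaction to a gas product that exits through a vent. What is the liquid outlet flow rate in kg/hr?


Steady-state mass balance on the main outlet: F_out = F_in - F_removed
F_out = 419 - 27
F_out = 392 kg/hr


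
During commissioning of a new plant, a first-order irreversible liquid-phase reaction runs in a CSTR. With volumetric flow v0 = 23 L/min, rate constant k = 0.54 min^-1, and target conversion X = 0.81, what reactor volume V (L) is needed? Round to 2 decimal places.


V = v0 * X / (k * (1 - X))
V = 23 * 0.81 / (0.54 * (1 - 0.81))
V = 18.63 / (0.54 * 0.19)
V = 18.63 / 0.1026
V = 181.58 L


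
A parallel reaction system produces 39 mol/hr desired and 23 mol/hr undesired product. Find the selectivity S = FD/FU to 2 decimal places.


S = desired product rate / undesired product rate
S = 39 / 23
S = 1.70
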